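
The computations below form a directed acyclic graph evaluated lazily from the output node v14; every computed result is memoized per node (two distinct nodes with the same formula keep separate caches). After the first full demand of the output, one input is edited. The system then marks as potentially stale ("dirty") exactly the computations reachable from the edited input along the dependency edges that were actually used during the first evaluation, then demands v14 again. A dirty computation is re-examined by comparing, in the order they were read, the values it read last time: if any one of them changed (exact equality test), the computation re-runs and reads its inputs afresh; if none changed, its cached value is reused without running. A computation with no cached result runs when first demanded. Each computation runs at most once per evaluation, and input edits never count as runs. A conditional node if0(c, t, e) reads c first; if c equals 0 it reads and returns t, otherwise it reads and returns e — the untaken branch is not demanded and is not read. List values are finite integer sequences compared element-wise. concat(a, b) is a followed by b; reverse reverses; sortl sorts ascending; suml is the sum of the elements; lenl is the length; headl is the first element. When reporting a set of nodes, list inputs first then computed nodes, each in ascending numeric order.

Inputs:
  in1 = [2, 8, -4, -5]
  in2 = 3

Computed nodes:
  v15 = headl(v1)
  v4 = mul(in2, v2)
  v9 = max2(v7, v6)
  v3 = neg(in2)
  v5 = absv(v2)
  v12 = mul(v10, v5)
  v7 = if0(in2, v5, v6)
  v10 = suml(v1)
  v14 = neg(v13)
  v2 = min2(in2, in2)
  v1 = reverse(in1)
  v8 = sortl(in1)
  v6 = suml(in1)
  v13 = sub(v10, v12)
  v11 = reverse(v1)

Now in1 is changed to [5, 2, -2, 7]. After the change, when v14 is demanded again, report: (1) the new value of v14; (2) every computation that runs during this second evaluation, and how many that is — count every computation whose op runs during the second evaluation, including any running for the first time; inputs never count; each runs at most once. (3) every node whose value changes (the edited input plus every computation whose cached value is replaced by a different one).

Demanding v14 again yields 24.
5 computations run: v1, v10, v12, v13, v14.
The nodes whose values change: in1, v1, v10, v12, v13, v14.

First demand of the output computes:
  v1 = reverse([2, 8, -4, -5]) = [-5, -4, 8, 2]
  v2 = min2(3, 3) = 3
  v5 = absv(3) = 3
  v10 = suml([-5, -4, 8, 2]) = 1
  v12 = mul(1, 3) = 3
  v13 = sub(1, 3) = -2
  v14 = neg(-2) = 2

After the edit, cleaning proceeds:
  v1: a read changed (in1 [2, 8, -4, -5]->[5, 2, -2, 7]) — executes, giving [7, -2, 2, 5].
  v10: a read changed (v1 [-5, -4, 8, 2]->[7, -2, 2, 5]) — executes, giving 12.
  v12: a read changed (v10 1->12) — executes, giving 36.
  v13: a read changed (v10 1->12; v12 3->36) — executes, giving -24.
  v14: a read changed (v13 -2->-24) — executes, giving 24.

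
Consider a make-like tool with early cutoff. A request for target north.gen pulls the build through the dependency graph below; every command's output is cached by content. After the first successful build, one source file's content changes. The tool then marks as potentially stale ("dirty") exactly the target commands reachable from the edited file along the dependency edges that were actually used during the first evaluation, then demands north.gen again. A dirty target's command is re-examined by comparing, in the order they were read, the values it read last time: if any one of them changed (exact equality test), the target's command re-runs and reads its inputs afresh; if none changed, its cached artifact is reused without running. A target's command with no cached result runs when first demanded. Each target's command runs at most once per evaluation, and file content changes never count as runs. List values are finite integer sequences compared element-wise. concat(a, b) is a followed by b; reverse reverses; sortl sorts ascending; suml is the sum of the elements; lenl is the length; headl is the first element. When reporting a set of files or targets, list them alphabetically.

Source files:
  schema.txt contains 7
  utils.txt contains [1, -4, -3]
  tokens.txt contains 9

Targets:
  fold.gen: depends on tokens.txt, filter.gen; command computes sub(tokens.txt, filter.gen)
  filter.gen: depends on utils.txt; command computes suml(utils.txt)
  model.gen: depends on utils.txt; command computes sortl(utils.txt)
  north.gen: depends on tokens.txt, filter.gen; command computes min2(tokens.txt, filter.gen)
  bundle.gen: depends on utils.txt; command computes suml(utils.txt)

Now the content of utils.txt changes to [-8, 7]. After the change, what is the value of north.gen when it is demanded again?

First demand of the output computes:
  filter.gen = suml([1, -4, -3]) = -6
  north.gen = min2(9, -6) = -6

After the edit, cleaning proceeds:
  filter.gen: a read changed (utils.txt [1, -4, -3]->[-8, 7]) — executes, giving -1.
  north.gen: a read changed (filter.gen -6->-1) — executes, giving -1.

Demanding north.gen again yields -1.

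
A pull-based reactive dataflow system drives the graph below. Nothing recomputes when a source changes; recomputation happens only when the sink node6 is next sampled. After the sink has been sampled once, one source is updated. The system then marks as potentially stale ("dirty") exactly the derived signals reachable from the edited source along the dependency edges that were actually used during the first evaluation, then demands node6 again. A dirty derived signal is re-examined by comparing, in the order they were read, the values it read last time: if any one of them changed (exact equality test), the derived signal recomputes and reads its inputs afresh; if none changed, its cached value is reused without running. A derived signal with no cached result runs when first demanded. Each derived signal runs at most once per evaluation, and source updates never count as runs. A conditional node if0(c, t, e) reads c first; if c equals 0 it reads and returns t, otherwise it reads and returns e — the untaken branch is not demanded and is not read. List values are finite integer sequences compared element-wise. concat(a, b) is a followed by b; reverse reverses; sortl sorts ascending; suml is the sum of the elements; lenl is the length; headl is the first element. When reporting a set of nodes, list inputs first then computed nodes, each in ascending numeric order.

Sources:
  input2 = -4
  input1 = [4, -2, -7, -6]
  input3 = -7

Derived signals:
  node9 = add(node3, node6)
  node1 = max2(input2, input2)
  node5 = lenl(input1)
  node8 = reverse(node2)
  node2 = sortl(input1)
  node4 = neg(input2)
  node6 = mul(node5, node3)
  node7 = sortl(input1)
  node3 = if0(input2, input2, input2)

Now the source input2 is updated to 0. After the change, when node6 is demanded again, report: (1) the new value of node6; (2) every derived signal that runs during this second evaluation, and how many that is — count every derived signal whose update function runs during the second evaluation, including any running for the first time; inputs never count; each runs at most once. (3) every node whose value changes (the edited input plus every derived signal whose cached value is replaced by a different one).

New value of node6: 0.
Derived signals that run: node3, node6 — 2 in total.
Values that change: input2, node3, node6.

First evaluation (everything demanded from the output):
  node3 = if0(input2=-4 -> else branch input2) = -4
  node5 = lenl([4, -2, -7, -6]) = 4
  node6 = mul(4, -4) = -16

Propagation after the edit:
  node3: runs — input2 -4->0; input2 -4->0; result 0.
  node6: runs — node3 -4->0; result 0.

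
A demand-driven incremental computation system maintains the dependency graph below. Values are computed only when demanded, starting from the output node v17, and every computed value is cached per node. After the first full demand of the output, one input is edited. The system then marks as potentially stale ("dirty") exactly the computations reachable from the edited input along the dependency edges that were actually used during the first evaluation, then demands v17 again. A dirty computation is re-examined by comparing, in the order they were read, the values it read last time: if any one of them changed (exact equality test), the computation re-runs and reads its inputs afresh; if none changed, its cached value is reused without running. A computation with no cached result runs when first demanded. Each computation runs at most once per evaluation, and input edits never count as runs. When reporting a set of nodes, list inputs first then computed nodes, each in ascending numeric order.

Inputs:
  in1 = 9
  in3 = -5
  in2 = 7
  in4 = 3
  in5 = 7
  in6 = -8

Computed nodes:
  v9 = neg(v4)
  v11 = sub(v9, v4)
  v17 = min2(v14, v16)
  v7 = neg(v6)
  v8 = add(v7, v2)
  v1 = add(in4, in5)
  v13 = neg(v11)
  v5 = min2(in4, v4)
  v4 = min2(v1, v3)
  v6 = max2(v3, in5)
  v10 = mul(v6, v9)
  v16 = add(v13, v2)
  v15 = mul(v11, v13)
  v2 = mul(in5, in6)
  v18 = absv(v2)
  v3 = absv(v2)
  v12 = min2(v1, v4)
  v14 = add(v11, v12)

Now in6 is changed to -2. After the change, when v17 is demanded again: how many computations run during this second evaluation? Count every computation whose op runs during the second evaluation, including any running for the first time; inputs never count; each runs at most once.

Computations that run: v2, v3, v4, v16, v17 — 5 in total.
Key observation: the cutoff stops propagation at v9 — its inputs' values are unchanged, so it reuses its cache.

First evaluation (everything demanded from the output):
  v1 = add(3, 7) = 10
  v2 = mul(7, -8) = -56
  v3 = absv(-56) = 56
  v4 = min2(10, 56) = 10
  v9 = neg(10) = -10
  v11 = sub(-10, 10) = -20
  v12 = min2(10, 10) = 10
  v13 = neg(-20) = 20
  v14 = add(-20, 10) = -10
  v16 = add(20, -56) = -36
  v17 = min2(-10, -36) = -36

Propagation after the edit:
  v2: runs — in6 -8->-2; result -14.
  v3: runs — v2 -56->-14; result 14.
  v4: runs — v3 56->14; result 10 (same value as before).
  v9: checked — values it read are unchanged (v4 unchanged); reused cached -10 without running.
  v11: checked — values it read are unchanged (v9 unchanged, v4 unchanged); reused cached -20 without running.
  v12: checked — values it read are unchanged (v1 unchanged, v4 unchanged); reused cached 10 without running.
  v13: checked — values it read are unchanged (v11 unchanged); reused cached 20 without running.
  v14: checked — values it read are unchanged (v11 unchanged, v12 unchanged); reused cached -10 without running.
  v16: runs — v2 -56->-14; result 6.
  v17: runs — v16 -36->6; result -10.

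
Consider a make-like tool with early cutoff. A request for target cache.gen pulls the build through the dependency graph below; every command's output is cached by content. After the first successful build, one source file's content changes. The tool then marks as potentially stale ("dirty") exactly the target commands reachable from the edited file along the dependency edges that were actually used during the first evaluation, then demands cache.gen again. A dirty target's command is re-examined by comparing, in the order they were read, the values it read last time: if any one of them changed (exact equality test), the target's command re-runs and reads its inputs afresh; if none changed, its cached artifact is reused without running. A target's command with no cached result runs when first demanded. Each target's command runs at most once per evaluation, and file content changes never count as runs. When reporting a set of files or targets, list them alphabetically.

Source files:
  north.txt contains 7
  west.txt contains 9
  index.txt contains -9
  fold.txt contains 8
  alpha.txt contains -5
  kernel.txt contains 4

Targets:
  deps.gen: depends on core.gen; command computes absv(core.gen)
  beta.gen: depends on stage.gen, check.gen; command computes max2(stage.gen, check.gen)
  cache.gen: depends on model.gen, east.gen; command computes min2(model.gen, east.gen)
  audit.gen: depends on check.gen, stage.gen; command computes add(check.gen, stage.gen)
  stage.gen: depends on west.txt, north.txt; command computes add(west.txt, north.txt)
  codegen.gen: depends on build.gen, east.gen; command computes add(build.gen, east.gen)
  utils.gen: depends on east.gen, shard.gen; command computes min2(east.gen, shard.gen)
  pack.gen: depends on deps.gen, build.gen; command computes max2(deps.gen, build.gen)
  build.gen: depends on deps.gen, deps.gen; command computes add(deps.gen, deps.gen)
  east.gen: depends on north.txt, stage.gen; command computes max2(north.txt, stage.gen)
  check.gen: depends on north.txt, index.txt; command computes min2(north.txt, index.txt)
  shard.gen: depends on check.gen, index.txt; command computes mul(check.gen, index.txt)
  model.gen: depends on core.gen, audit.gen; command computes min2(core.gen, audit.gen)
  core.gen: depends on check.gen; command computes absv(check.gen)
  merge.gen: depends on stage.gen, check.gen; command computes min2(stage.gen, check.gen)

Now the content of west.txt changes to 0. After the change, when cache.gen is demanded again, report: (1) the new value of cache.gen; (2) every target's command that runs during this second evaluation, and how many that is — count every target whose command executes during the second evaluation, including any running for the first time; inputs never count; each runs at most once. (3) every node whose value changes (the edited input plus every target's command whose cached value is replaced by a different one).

First demand of the output computes:
  check.gen = min2(7, -9) = -9
  core.gen = absv(-9) = 9
  stage.gen = add(9, 7) = 16
  audit.gen = add(-9, 16) = 7
  east.gen = max2(7, 16) = 16
  model.gen = min2(9, 7) = 7
  cache.gen = min2(7, 16) = 7

After the edit, cleaning proceeds:
  stage.gen: a read changed (west.txt 9->0) — executes, giving 7.
  audit.gen: a read changed (stage.gen 16->7) — executes, giving -2.
  east.gen: a read changed (stage.gen 16->7) — executes, giving 7.
  model.gen: a read changed (audit.gen 7->-2) — executes, giving -2.
  cache.gen: a read changed (model.gen 7->-2; east.gen 16->7) — executes, giving -2.

Demanding cache.gen again yields -2.
5 target commands run: audit.gen, cache.gen, east.gen, model.gen, stage.gen.
The nodes whose values change: audit.gen, cache.gen, east.gen, model.gen, stage.gen, west.txt.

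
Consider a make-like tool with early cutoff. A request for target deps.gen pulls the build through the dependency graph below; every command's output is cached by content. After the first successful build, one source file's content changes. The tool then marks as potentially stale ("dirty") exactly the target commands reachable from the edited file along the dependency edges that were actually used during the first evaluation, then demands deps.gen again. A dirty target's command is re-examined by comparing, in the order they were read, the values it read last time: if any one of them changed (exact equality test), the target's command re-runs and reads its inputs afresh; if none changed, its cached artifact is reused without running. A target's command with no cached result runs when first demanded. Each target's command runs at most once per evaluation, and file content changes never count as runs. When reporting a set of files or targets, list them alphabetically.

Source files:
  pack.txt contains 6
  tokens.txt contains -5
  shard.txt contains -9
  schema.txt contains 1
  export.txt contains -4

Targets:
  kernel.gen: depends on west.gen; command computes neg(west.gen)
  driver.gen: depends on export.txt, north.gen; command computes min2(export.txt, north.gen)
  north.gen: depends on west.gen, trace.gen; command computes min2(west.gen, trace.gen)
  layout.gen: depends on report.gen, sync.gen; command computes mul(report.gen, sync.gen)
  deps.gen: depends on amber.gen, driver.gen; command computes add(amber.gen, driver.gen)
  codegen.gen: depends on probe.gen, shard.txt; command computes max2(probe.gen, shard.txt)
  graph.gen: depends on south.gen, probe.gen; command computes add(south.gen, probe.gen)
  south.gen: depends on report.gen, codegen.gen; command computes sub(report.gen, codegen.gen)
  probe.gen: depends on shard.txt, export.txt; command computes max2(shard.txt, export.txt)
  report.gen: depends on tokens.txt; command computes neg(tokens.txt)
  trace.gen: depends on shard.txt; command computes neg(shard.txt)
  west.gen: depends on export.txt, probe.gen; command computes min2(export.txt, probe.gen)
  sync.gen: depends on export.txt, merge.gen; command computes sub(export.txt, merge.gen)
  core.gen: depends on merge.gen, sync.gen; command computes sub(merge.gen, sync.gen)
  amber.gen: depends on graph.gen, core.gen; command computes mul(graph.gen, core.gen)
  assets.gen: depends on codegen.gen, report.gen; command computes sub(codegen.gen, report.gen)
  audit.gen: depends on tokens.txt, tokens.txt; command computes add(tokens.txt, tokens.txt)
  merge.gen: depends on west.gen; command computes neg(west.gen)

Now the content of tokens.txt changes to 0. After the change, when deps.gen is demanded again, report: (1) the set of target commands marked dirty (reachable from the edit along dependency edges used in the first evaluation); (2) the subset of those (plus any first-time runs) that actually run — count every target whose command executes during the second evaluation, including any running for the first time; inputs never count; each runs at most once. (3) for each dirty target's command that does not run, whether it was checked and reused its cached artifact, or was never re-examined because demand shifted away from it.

The edit dirties: amber.gen, deps.gen, graph.gen, report.gen, south.gen.
5 target commands run: amber.gen, deps.gen, graph.gen, report.gen, south.gen.
No dirty target's command escaped a run.

First demand of the output computes:
  probe.gen = max2(-9, -4) = -4
  codegen.gen = max2(-4, -9) = -4
  report.gen = neg(-5) = 5
  south.gen = sub(5, -4) = 9
  graph.gen = add(9, -4) = 5
  trace.gen = neg(-9) = 9
  west.gen = min2(-4, -4) = -4
  merge.gen = neg(-4) = 4
  north.gen = min2(-4, 9) = -4
  driver.gen = min2(-4, -4) = -4
  sync.gen = sub(-4, 4) = -8
  core.gen = sub(4, -8) = 12
  amber.gen = mul(5, 12) = 60
  deps.gen = add(60, -4) = 56

After the edit, cleaning proceeds:
  report.gen: a read changed (tokens.txt -5->0) — executes, giving 0.
  south.gen: a read changed (report.gen 5->0) — executes, giving 4.
  graph.gen: a read changed (south.gen 9->4) — executes, giving 0.
  amber.gen: a read changed (graph.gen 5->0) — executes, giving 0.
  deps.gen: a read changed (amber.gen 60->0) — executes, giving -4.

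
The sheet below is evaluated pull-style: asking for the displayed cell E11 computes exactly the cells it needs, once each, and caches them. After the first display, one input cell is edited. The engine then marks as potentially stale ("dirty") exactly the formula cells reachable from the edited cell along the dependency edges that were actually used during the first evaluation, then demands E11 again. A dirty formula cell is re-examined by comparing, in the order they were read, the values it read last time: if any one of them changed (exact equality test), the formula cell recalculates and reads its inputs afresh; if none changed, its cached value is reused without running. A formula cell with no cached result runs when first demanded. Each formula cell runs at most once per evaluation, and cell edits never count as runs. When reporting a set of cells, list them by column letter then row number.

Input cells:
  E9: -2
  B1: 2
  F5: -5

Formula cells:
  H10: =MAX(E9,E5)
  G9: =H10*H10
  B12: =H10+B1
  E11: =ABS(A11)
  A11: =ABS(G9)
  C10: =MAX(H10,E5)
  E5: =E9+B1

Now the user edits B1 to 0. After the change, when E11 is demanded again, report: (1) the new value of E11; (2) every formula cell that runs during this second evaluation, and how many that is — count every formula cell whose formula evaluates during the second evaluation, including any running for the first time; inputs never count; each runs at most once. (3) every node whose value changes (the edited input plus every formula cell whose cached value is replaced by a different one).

Demanding E11 again yields 4.
5 formula cells run: A11, E5, E11, G9, H10.
The nodes whose values change: A11, B1, E5, E11, G9, H10.

First demand of the output computes:
  E5 = -2 + 2 = 0
  H10 = MAX(-2, 0) = 0
  G9 = 0 * 0 = 0
  A11 = ABS(0) = 0
  E11 = ABS(0) = 0

After the edit, cleaning proceeds:
  E5: a read changed (B1 2->0) — executes, giving -2.
  H10: a read changed (E5 0->-2) — executes, giving -2.
  G9: a read changed (H10 0->-2; H10 0->-2) — executes, giving 4.
  A11: a read changed (G9 0->4) — executes, giving 4.
  E11: a read changed (A11 0->4) — executes, giving 4.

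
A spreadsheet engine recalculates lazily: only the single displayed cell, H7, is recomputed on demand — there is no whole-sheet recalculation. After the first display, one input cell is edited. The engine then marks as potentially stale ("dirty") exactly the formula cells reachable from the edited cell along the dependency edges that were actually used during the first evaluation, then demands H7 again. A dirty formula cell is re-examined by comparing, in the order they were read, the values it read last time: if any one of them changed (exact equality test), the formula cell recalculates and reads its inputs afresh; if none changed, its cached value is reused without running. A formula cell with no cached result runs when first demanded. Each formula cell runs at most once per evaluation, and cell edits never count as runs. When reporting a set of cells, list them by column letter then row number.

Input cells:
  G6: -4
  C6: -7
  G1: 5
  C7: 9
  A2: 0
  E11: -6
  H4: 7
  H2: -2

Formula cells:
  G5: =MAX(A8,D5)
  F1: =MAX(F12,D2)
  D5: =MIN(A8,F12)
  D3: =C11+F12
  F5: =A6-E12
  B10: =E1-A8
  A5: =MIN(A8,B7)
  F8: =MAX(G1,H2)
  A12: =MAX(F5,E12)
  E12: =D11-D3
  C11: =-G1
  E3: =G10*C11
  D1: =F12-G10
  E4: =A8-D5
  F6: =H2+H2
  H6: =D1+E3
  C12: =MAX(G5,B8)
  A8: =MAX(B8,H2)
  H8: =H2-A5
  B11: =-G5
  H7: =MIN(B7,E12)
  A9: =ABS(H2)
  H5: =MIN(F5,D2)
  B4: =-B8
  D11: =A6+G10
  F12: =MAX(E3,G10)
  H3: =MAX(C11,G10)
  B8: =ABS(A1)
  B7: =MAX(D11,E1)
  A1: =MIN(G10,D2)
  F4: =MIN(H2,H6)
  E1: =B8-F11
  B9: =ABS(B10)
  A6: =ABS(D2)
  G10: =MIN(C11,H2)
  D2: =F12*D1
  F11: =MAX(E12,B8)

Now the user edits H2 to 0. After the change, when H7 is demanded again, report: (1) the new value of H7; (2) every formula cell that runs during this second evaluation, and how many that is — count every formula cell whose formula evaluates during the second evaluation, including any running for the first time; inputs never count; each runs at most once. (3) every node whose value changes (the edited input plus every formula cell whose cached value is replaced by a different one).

New value of H7: 725.
Formula cells that run: G10 — 1 in total.
Values that change: H2.
Key observation: the change is absorbed at G10 — it re-runs but produces the same value, and the output's value is unchanged.

First evaluation (everything demanded from the output):
  C11 = -(5) = -5
  G10 = MIN(-5, -2) = -5
  E3 = -5 * -5 = 25
  F12 = MAX(25, -5) = 25
  D1 = 25 - -5 = 30
  D2 = 25 * 30 = 750
  A1 = MIN(-5, 750) = -5
  A6 = ABS(750) = 750
  B8 = ABS(-5) = 5
  D3 = -5 + 25 = 20
  D11 = 750 + -5 = 745
  E12 = 745 - 20 = 725
  F11 = MAX(725, 5) = 725
  E1 = 5 - 725 = -720
  B7 = MAX(745, -720) = 745
  H7 = MIN(745, 725) = 725

Propagation after the edit:
  G10: runs — H2 -2->0; result -5 (same value as before).
  E3: checked — values it read are unchanged (G10 unchanged, C11 unchanged); reused cached 25 without running.
  F12: checked — values it read are unchanged (E3 unchanged, G10 unchanged); reused cached 25 without running.
  D1: checked — values it read are unchanged (F12 unchanged, G10 unchanged); reused cached 30 without running.
  D2: checked — values it read are unchanged (F12 unchanged, D1 unchanged); reused cached 750 without running.
  A1: checked — values it read are unchanged (G10 unchanged, D2 unchanged); reused cached -5 without running.
  A6: checked — values it read are unchanged (D2 unchanged); reused cached 750 without running.
  B8: checked — values it read are unchanged (A1 unchanged); reused cached 5 without running.
  D3: checked — values it read are unchanged (C11 unchanged, F12 unchanged); reused cached 20 without running.
  D11: checked — values it read are unchanged (A6 unchanged, G10 unchanged); reused cached 745 without running.
  E12: checked — values it read are unchanged (D11 unchanged, D3 unchanged); reused cached 725 without running.
  F11: checked — values it read are unchanged (E12 unchanged, B8 unchanged); reused cached 725 without running.
  E1: checked — values it read are unchanged (B8 unchanged, F11 unchanged); reused cached -720 without running.
  B7: checked — values it read are unchanged (D11 unchanged, E1 unchanged); reused cached 745 without running.
  H7: checked — values it read are unchanged (B7 unchanged, E12 unchanged); reused cached 725 without running.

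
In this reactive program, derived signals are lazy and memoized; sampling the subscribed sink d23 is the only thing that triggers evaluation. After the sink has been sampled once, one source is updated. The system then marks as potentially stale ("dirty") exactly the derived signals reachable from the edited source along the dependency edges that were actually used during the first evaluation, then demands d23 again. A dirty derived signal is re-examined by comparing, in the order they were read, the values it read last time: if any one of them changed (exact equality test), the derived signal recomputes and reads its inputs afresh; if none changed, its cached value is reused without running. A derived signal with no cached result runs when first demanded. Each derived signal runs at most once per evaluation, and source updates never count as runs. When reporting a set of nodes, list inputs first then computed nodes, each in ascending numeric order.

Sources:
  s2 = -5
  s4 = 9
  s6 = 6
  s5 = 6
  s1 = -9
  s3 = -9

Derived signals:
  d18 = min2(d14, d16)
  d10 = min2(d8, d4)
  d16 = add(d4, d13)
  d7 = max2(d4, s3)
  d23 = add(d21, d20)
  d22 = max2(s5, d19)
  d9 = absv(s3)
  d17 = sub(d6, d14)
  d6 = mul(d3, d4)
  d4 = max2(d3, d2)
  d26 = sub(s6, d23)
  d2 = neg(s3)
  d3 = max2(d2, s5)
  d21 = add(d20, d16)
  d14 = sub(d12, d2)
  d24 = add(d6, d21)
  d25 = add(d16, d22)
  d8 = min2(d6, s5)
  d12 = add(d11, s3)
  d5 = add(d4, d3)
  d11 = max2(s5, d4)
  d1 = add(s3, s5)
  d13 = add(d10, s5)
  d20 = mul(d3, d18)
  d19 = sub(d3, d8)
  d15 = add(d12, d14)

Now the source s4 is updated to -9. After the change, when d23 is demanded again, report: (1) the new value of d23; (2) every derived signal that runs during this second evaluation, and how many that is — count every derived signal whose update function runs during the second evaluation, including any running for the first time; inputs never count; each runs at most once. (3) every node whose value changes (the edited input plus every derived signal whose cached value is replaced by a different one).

First demand of the output computes:
  d2 = neg(-9) = 9
  d3 = max2(9, 6) = 9
  d4 = max2(9, 9) = 9
  d6 = mul(9, 9) = 81
  d8 = min2(81, 6) = 6
  d10 = min2(6, 9) = 6
  d11 = max2(6, 9) = 9
  d12 = add(9, -9) = 0
  d13 = add(6, 6) = 12
  d14 = sub(0, 9) = -9
  d16 = add(9, 12) = 21
  d18 = min2(-9, 21) = -9
  d20 = mul(9, -9) = -81
  d21 = add(-81, 21) = -60
  d23 = add(-60, -81) = -141

After the edit, cleaning proceeds:
  no node depends on s4 at all; the second demand re-runs nothing.

Note the shortcut — nothing in the graph depends on s4 at all, so no recomputation happens.

Demanding d23 again yields -141.
0 derived signals run: none.
The nodes whose values change: s4.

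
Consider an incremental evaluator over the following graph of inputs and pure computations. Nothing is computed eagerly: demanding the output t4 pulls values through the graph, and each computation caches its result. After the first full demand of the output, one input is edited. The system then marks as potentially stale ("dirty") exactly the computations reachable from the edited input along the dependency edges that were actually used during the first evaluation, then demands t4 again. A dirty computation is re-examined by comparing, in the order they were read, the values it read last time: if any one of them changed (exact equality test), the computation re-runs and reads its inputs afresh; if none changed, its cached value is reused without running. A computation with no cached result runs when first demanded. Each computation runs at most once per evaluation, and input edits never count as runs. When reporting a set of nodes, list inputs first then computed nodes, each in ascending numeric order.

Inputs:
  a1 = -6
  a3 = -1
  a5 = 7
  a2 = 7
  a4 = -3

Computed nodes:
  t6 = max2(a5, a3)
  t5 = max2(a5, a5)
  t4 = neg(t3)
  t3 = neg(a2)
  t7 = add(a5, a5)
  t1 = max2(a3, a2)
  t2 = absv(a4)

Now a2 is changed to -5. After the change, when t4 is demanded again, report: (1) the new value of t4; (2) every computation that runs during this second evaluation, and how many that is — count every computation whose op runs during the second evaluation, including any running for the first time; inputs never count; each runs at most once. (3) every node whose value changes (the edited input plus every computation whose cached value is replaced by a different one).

t4 now evaluates to -5.
Run set: t3, t4 (2 run).
Changed values: a2, t3, t4.

Initial pass — values computed on the first demand:
  t3 = neg(7) = -7
  t4 = neg(-7) = 7

Second demand — change propagation:
  t3: re-runs because a2 7->-5; new result 5.
  t4: re-runs because t3 -7->5; new result -5.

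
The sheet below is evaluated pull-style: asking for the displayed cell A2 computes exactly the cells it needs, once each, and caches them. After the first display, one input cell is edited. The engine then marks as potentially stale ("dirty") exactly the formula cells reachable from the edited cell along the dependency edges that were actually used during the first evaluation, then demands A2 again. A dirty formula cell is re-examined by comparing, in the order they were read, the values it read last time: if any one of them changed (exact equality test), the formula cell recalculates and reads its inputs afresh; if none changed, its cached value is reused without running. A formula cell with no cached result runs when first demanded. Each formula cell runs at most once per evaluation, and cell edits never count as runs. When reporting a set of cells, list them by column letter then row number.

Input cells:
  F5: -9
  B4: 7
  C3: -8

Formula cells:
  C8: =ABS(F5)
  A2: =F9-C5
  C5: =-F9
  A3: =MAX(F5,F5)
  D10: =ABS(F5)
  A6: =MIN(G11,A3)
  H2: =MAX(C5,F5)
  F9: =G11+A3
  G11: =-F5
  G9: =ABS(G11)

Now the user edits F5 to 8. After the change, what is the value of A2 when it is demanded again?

First demand of the output computes:
  A3 = MAX(-9, -9) = -9
  G11 = -(-9) = 9
  F9 = 9 + -9 = 0
  C5 = -(0) = 0
  A2 = 0 - 0 = 0

After the edit, cleaning proceeds:
  A3: a read changed (F5 -9->8; F5 -9->8) — executes, giving 8.
  G11: a read changed (F5 -9->8) — executes, giving -8.
  F9: a read changed (G11 9->-8; A3 -9->8) — executes, giving 0 — identical to its old value.
  C5: dirty, but its reads are unchanged (F9 unchanged); cached 0 stands.
  A2: dirty, but its reads are unchanged (F9 unchanged, C5 unchanged); cached 0 stands.

Note the absorption at F9: it re-runs yet its value is the same, leaving the output's value untouched.

Demanding A2 again yields 0.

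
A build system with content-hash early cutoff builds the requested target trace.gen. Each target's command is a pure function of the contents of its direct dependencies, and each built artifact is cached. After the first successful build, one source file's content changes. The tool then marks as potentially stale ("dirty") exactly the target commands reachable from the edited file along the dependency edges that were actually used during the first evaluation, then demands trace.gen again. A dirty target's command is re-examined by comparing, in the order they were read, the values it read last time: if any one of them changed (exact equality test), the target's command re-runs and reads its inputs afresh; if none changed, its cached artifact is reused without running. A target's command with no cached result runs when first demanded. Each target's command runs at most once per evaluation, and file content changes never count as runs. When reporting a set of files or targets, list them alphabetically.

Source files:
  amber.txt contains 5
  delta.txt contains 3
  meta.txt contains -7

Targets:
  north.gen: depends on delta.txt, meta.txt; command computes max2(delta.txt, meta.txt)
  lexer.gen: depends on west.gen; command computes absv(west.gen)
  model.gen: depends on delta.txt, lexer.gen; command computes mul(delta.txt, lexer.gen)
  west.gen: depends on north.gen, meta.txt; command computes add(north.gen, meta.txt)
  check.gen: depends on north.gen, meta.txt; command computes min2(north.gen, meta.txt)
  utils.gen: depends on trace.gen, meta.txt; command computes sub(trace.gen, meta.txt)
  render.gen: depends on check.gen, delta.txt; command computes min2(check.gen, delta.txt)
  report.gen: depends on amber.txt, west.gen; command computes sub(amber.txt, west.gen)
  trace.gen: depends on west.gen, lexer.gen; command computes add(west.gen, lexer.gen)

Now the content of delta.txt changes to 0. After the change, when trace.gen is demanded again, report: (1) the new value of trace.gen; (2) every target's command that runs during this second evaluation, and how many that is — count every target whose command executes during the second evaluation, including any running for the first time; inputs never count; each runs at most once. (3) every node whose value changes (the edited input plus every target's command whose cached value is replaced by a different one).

New value of trace.gen: 0.
Target commands that run: lexer.gen, north.gen, trace.gen, west.gen — 4 in total.
Values that change: delta.txt, lexer.gen, north.gen, west.gen.

First evaluation (everything demanded from the output):
  north.gen = max2(3, -7) = 3
  west.gen = add(3, -7) = -4
  lexer.gen = absv(-4) = 4
  trace.gen = add(-4, 4) = 0

Propagation after the edit:
  north.gen: runs — delta.txt 3->0; result 0.
  west.gen: runs — north.gen 3->0; result -7.
  lexer.gen: runs — west.gen -4->-7; result 7.
  trace.gen: runs — west.gen -4->-7; lexer.gen 4->7; result 0 (same value as before).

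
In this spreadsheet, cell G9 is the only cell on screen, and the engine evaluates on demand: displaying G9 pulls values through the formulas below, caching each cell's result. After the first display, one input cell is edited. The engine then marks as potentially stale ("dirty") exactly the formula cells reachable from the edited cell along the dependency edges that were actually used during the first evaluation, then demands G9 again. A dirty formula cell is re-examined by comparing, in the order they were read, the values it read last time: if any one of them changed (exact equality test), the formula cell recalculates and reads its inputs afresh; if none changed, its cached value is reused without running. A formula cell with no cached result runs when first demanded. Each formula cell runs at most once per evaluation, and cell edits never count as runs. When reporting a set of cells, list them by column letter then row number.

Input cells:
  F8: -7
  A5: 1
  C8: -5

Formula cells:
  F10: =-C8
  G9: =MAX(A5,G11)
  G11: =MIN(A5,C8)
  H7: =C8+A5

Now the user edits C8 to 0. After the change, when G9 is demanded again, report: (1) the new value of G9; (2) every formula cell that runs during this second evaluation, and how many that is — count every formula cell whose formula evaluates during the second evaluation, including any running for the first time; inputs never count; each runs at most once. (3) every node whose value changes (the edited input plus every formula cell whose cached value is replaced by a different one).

G9 now evaluates to 1.
Run set: G9, G11 (2 run).
Changed values: C8, G11.

Initial pass — values computed on the first demand:
  G11 = MIN(1, -5) = -5
  G9 = MAX(1, -5) = 1

Second demand — change propagation:
  G11: re-runs because C8 -5->0; new result 0.
  G9: re-runs because G11 -5->0; new result 1 (unchanged).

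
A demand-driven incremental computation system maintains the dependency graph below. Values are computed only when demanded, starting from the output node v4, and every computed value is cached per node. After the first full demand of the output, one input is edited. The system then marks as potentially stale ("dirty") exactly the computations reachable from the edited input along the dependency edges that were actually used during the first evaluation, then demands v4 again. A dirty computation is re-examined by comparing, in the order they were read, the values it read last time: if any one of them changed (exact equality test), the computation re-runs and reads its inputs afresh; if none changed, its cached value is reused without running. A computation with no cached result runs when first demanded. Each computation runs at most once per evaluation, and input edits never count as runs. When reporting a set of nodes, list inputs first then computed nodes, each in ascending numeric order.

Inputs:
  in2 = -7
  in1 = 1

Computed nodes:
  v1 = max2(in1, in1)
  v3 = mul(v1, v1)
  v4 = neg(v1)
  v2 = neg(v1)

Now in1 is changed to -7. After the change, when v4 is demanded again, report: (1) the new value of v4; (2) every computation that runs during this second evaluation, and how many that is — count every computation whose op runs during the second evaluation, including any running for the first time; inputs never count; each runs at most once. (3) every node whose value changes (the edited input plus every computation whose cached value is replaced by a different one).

New value of v4: 7.
Computations that run: v1, v4 — 2 in total.
Values that change: in1, v1, v4.

First evaluation (everything demanded from the output):
  v1 = max2(1, 1) = 1
  v4 = neg(1) = -1

Propagation after the edit:
  v1: runs — in1 1->-7; in1 1->-7; result -7.
  v4: runs — v1 1->-7; result 7.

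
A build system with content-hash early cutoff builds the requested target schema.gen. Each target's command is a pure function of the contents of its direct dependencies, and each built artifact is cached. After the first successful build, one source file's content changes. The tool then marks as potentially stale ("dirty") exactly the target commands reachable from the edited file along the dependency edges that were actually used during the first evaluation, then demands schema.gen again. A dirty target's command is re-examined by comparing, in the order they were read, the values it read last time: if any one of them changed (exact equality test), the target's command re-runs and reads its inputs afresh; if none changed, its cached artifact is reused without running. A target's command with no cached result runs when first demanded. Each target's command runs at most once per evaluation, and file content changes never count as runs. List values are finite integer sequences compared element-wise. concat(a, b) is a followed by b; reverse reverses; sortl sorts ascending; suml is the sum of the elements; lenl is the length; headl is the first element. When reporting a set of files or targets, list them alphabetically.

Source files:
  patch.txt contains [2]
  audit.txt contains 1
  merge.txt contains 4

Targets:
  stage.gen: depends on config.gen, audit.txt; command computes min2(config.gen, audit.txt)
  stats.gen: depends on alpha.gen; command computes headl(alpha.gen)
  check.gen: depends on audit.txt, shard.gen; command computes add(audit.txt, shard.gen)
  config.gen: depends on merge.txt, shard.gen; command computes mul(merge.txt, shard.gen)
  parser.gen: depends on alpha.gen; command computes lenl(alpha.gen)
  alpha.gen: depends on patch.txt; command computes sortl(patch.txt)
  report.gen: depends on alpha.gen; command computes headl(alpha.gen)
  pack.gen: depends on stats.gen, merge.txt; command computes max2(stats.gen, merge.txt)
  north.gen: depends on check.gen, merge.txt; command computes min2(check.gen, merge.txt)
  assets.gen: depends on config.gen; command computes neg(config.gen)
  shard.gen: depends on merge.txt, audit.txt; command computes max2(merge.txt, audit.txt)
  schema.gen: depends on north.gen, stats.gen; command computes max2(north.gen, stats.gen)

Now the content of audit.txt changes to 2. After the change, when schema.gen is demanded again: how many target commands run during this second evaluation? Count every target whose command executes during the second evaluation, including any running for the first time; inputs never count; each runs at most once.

First evaluation (everything demanded from the output):
  alpha.gen = sortl([2]) = [2]
  shard.gen = max2(4, 1) = 4
  check.gen = add(1, 4) = 5
  north.gen = min2(5, 4) = 4
  stats.gen = headl([2]) = 2
  schema.gen = max2(4, 2) = 4

Propagation after the edit:
  shard.gen: runs — audit.txt 1->2; result 4 (same value as before).
  check.gen: runs — audit.txt 1->2; result 6.
  north.gen: runs — check.gen 5->6; result 4 (same value as before).
  schema.gen: checked — values it read are unchanged (north.gen unchanged, stats.gen unchanged); reused cached 4 without running.

Key observation: the cutoff stops propagation at schema.gen — its inputs' values are unchanged, so it reuses its cache.

Target commands that run: check.gen, north.gen, shard.gen — 3 in total.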